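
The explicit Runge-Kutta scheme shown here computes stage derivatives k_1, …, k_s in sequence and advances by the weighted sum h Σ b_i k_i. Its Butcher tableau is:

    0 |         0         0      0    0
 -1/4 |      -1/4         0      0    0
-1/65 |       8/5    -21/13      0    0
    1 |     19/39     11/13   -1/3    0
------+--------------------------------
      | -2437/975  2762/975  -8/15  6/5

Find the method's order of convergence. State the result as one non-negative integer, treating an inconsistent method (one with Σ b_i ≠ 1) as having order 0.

b = (-2437/975, 2762/975, -8/15, 6/5)
c = (0, -1/4, -1/65, 1)
Ac = (0, 0, 21/52, -161/780)
Σ b_i: (-2437/975)·1 + 2762/975·1 + (-8/15)·1 + 6/5·1 = 1 ✓
b·c: 2762/975·(-1/4) + (-8/15)·(-1/65) + 6/5·1 = 1/2 ✓
b·c²: 2762/975·1/16 + (-8/15)·1/4225 + 6/5·1 = 698101/507000 ≠ 1/3 ⇒ order 2.
b·Ac: (-8/15)·21/52 + 6/5·(-161/780) = -301/650 ≠ 1/6

2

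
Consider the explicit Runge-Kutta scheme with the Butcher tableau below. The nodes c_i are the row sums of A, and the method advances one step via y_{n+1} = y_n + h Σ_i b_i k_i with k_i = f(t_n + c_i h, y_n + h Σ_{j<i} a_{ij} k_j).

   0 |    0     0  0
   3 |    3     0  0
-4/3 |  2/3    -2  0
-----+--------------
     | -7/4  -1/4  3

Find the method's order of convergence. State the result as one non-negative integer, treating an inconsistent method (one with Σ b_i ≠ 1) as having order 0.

b = (-7/4, -1/4, 3)
c = (0, 3, -4/3)
Ac = (0, 0, -6)
Σ b_i: (-7/4)·1 + (-1/4)·1 + 3·1 = 1 ✓
b·c: (-1/4)·3 + 3·(-4/3) = -19/4 ≠ 1/2 ⇒ order 1.

1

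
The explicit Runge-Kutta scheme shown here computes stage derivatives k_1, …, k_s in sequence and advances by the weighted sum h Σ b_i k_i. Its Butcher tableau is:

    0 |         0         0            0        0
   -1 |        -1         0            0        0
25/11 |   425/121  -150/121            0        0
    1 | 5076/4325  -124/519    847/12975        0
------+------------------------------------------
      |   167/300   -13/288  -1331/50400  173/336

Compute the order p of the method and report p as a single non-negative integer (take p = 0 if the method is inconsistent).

b = (167/300, -13/288, -1331/50400, 173/336)
c = (0, -1, 25/11, 1)
Ac = (0, 0, 150/121, 67/173)
Σ b_i: 167/300·1 + (-13/288)·1 + (-1331/50400)·1 + 173/336·1 = 1 ✓
b·c: (-13/288)·(-1) + (-1331/50400)·25/11 + 173/336·1 = 1/2 ✓
b·c²: (-13/288)·1 + (-1331/50400)·625/121 + 173/336·1 = 1/3 ✓
b·Ac: (-1331/50400)·150/121 + 173/336·67/173 = 1/6 ✓
b·c³: (-13/288)·(-1) + (-1331/50400)·15625/1331 + 173/336·1 = 1/4 ✓
b·(c∘Ac): (-1331/50400)·3750/1331 + 173/336·67/173 = 1/8 ✓
b·Ac²: (-1331/50400)·(-150/121) + 173/336·17/173 = 1/12 ✓
b·A²c: 173/336·14/173 = 1/24 ✓; 4 stages ⇒ order 4.

4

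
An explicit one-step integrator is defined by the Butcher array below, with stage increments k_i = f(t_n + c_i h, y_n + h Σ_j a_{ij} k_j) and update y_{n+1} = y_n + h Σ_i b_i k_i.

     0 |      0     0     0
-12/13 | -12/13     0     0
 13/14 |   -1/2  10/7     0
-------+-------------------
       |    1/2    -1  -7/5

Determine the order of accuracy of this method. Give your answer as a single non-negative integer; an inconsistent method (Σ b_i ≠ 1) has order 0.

b = (1/2, -1, -7/5)
c = (0, -12/13, 13/14)
Ac = (0, 0, -120/91)
Σ b_i: 1/2·1 + (-1)·1 + (-7/5)·1 = -19/10 ≠ 1 ⇒ order 0.

0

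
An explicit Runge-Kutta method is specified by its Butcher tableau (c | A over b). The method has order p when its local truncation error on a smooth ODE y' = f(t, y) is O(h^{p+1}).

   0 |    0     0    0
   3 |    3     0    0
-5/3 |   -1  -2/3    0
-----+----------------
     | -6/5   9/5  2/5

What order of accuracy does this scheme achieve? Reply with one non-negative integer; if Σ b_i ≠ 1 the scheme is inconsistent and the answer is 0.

b = (-6/5, 9/5, 2/5)
c = (0, 3, -5/3)
Ac = (0, 0, -2)
Σ b_i: (-6/5)·1 + 9/5·1 + 2/5·1 = 1 ✓
b·c: 9/5·3 + 2/5·(-5/3) = 71/15 ≠ 1/2 ⇒ order 1.

1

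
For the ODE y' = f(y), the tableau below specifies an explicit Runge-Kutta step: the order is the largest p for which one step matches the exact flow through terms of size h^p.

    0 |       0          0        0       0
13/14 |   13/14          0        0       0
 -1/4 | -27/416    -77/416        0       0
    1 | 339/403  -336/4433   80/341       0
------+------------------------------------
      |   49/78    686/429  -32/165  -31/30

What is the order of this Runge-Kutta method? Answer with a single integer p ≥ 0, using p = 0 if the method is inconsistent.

b = (49/78, 686/429, -32/165, -31/30)
c = (0, 13/14, -1/4, 1)
Ac = (0, 0, -11/64, -4/31)
Σ b_i: 49/78·1 + 686/429·1 + (-32/165)·1 + (-31/30)·1 = 1 ✓
b·c: 686/429·13/14 + (-32/165)·(-1/4) + (-31/30)·1 = 1/2 ✓
b·c²: 686/429·169/196 + (-32/165)·1/16 + (-31/30)·1 = 1/3 ✓
b·Ac: (-32/165)·(-11/64) + (-31/30)·(-4/31) = 1/6 ✓
b·c³: 686/429·2197/2744 + (-32/165)·(-1/64) + (-31/30)·1 = 1/4 ✓
b·(c∘Ac): (-32/165)·11/256 + (-31/30)·(-4/31) = 1/8 ✓
b·Ac²: (-32/165)·(-143/896) + (-31/30)·(-11/217) = 1/12 ✓
b·A²c: (-31/30)·(-5/124) = 1/24 ✓; 4 stages ⇒ order 4.

4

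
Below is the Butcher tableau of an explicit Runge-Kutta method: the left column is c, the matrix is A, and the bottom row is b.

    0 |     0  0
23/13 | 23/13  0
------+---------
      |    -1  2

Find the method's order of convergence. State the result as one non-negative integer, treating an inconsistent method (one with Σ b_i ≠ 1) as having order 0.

b = (-1, 2)
c = (0, 23/13)
Σ b_i: (-1)·1 + 2·1 = 1 ✓
b·c: 2·23/13 = 46/13 ≠ 1/2 ⇒ order 1.

1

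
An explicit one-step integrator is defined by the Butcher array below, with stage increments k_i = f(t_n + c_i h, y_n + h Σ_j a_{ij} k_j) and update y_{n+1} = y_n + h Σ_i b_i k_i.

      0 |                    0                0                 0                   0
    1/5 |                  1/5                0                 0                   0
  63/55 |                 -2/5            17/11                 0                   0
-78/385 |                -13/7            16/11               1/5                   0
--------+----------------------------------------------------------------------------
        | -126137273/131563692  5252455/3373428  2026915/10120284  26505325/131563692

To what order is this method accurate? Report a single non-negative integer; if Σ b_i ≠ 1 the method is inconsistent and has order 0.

b = (-126137273/131563692, 5252455/3373428, 2026915/10120284, 26505325/131563692)
c = (0, 1/5, 63/55, -78/385)
Ac = (0, 0, 17/55, 13/25)
Σ b_i: (-126137273/131563692)·1 + 5252455/3373428·1 + 2026915/10120284·1 + 26505325/131563692·1 = 1 ✓
b·c: 5252455/3373428·1/5 + 2026915/10120284·63/55 + 26505325/131563692·(-78/385) = 1/2 ✓
b·c²: 5252455/3373428·1/25 + 2026915/10120284·3969/3025 + 26505325/131563692·6084/148225 = 1/3 ✓
b·Ac: 2026915/10120284·17/55 + 26505325/131563692·13/25 = 1/6 ✓
b·c³: 5252455/3373428·1/125 + 2026915/10120284·250047/166375 + 26505325/131563692·(-474552/57066625) = 795418517/2551154925 ≠ 1/4 ⇒ order 3.
b·(c∘Ac): 2026915/10120284·1071/3025 + 26505325/131563692·(-1014/9625) = 9218587/185538540 ≠ 1/8
b·Ac²: 2026915/10120284·17/275 + 26505325/131563692·4849/15125 = 1428079/18553854 ≠ 1/12
b·A²c: 26505325/131563692·17/275 = 1638511/131563692 ≠ 1/24

3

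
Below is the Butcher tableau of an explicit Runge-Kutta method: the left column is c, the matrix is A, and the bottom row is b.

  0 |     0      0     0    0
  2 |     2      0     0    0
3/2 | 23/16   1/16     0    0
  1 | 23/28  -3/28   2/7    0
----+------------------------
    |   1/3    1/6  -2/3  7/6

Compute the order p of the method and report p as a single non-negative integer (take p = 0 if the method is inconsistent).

4

b = (1/3, 1/6, -2/3, 7/6)
c = (0, 2, 3/2, 1)
Ac = (0, 0, 1/8, 3/14)
Σ b_i: 1/3·1 + 1/6·1 + (-2/3)·1 + 7/6·1 = 1 ✓
b·c: 1/6·2 + (-2/3)·3/2 + 7/6·1 = 1/2 ✓
b·c²: 1/6·4 + (-2/3)·9/4 + 7/6·1 = 1/3 ✓
b·Ac: (-2/3)·1/8 + 7/6·3/14 = 1/6 ✓
b·c³: 1/6·8 + (-2/3)·27/8 + 7/6·1 = 1/4 ✓
b·(c∘Ac): (-2/3)·3/16 + 7/6·3/14 = 1/8 ✓
b·Ac²: (-2/3)·1/4 + 7/6·3/14 = 1/12 ✓
b·A²c: 7/6·1/28 = 1/24 ✓; 4 stages ⇒ order 4.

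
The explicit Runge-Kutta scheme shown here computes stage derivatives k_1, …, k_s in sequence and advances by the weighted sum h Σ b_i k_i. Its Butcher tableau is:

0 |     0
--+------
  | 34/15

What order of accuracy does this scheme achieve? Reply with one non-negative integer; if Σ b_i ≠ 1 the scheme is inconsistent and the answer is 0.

0

b = (34/15)
c = (0)
Σ b_i: 34/15·1 = 34/15 ≠ 1 ⇒ order 0.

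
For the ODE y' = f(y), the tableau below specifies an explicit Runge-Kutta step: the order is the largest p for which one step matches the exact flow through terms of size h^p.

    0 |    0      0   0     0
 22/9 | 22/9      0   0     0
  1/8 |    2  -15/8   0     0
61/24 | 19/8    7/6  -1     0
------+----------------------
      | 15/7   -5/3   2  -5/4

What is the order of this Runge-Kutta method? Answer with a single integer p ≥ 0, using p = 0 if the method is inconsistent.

b = (15/7, -5/3, 2, -5/4)
c = (0, 22/9, 1/8, 61/24)
Ac = (0, 0, -55/12, 589/216)
Σ b_i: 15/7·1 + (-5/3)·1 + 2·1 + (-5/4)·1 = 103/84 ≠ 1 ⇒ order 0.

0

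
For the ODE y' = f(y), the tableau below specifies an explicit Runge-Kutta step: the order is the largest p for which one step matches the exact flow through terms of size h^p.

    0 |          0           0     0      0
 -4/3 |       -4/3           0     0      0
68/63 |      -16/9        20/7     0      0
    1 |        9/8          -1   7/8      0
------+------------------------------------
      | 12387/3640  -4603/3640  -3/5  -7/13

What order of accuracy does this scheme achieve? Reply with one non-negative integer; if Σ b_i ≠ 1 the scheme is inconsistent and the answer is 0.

2

b = (12387/3640, -4603/3640, -3/5, -7/13)
c = (0, -4/3, 68/63, 1)
Ac = (0, 0, -80/21, 41/18)
Σ b_i: 12387/3640·1 + (-4603/3640)·1 + (-3/5)·1 + (-7/13)·1 = 1 ✓
b·c: (-4603/3640)·(-4/3) + (-3/5)·68/63 + (-7/13)·1 = 1/2 ✓
b·c²: (-4603/3640)·16/9 + (-3/5)·4624/3969 + (-7/13)·1 = -299743/85995 ≠ 1/3 ⇒ order 2.
b·Ac: (-3/5)·(-80/21) + (-7/13)·41/18 = 1735/1638 ≠ 1/6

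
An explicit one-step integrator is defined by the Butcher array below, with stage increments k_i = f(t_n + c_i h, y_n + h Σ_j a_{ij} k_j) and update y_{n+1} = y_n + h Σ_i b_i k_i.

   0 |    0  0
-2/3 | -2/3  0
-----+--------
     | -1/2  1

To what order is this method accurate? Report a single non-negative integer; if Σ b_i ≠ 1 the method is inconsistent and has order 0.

0

b = (-1/2, 1)
c = (0, -2/3)
Σ b_i: (-1/2)·1 + 1·1 = 1/2 ≠ 1 ⇒ order 0.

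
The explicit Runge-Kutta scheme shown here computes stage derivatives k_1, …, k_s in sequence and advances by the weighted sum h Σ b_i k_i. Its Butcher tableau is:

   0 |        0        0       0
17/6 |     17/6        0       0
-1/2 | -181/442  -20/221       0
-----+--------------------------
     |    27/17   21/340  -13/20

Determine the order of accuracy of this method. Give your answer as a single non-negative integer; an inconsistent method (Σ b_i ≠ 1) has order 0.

b = (27/17, 21/340, -13/20)
c = (0, 17/6, -1/2)
Ac = (0, 0, -10/39)
Σ b_i: 27/17·1 + 21/340·1 + (-13/20)·1 = 1 ✓
b·c: 21/340·17/6 + (-13/20)·(-1/2) = 1/2 ✓
b·c²: 21/340·289/36 + (-13/20)·1/4 = 1/3 ✓
b·Ac: (-13/20)·(-10/39) = 1/6 ✓; 3 stages ⇒ order 3.

3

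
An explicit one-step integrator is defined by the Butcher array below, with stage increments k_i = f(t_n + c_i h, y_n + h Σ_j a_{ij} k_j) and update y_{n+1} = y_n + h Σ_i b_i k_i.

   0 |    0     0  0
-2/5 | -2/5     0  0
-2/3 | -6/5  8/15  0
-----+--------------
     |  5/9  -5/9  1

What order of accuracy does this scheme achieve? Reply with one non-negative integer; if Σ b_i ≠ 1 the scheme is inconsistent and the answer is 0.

b = (5/9, -5/9, 1)
c = (0, -2/5, -2/3)
Ac = (0, 0, -16/75)
Σ b_i: 5/9·1 + (-5/9)·1 + 1·1 = 1 ✓
b·c: (-5/9)·(-2/5) + 1·(-2/3) = -4/9 ≠ 1/2 ⇒ order 1.

1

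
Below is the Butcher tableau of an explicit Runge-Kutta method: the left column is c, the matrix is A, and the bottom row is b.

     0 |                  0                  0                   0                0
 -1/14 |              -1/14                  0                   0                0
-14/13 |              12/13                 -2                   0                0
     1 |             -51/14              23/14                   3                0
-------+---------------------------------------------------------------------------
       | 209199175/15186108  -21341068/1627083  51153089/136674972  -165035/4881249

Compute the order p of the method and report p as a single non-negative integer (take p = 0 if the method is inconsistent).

b = (209199175/15186108, -21341068/1627083, 51153089/136674972, -165035/4881249)
c = (0, -1/14, -14/13, 1)
Ac = (0, 0, 1/7, -8531/2548)
Σ b_i: 209199175/15186108·1 + (-21341068/1627083)·1 + 51153089/136674972·1 + (-165035/4881249)·1 = 1 ✓
b·c: (-21341068/1627083)·(-1/14) + 51153089/136674972·(-14/13) + (-165035/4881249)·1 = 1/2 ✓
b·c²: (-21341068/1627083)·1/196 + 51153089/136674972·196/169 + (-165035/4881249)·1 = 1/3 ✓
b·Ac: 51153089/136674972·1/7 + (-165035/4881249)·(-8531/2548) = 1/6 ✓
b·c³: (-21341068/1627083)·(-1/2744) + 51153089/136674972·(-2744/2197) + (-165035/4881249)·1 = -49007585/98709702 ≠ 1/4 ⇒ order 3.
b·(c∘Ac): 51153089/136674972·(-2/13) + (-165035/4881249)·(-8531/2548) = 5912567/106302756 ≠ 1/8
b·Ac²: 51153089/136674972·(-1/98) + (-165035/4881249)·1617359/463736 = -8011097/65806468 ≠ 1/12
b·A²c: (-165035/4881249)·3/7 = -165035/11389581 ≠ 1/24

3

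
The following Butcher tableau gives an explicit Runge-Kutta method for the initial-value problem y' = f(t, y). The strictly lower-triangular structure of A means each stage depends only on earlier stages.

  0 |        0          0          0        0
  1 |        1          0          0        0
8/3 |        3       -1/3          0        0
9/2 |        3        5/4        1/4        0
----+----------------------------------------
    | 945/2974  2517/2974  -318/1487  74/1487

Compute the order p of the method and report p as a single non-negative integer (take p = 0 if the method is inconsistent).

b = (945/2974, 2517/2974, -318/1487, 74/1487)
c = (0, 1, 8/3, 9/2)
Ac = (0, 0, -1/3, 23/12)
Σ b_i: 945/2974·1 + 2517/2974·1 + (-318/1487)·1 + 74/1487·1 = 1 ✓
b·c: 2517/2974·1 + (-318/1487)·8/3 + 74/1487·9/2 = 1/2 ✓
b·c²: 2517/2974·1 + (-318/1487)·64/9 + 74/1487·81/4 = 1/3 ✓
b·Ac: (-318/1487)·(-1/3) + 74/1487·23/12 = 1/6 ✓
b·c³: 2517/2974·1 + (-318/1487)·512/27 + 74/1487·729/8 = 70975/53532 ≠ 1/4 ⇒ order 3.
b·(c∘Ac): (-318/1487)·(-8/9) + 74/1487·69/8 = 11051/17844 ≠ 1/8
b·Ac²: (-318/1487)·(-1/3) + 74/1487·109/36 = 5941/26766 ≠ 1/12
b·A²c: 74/1487·(-1/12) = -37/8922 ≠ 1/24

3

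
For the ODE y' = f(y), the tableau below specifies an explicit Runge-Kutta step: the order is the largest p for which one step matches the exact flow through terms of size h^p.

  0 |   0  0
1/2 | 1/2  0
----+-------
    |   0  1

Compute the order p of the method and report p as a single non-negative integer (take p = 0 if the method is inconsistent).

2

b = (0, 1)
c = (0, 1/2)
Σ b_i: 1·1 = 1 ✓
b·c: 1·1/2 = 1/2 ✓; 2 stages ⇒ order 2.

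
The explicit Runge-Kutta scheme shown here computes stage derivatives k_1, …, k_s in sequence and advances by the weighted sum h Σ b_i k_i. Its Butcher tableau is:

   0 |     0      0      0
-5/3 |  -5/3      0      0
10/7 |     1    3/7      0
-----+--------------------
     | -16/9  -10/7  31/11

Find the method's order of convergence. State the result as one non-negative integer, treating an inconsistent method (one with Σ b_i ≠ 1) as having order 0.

b = (-16/9, -10/7, 31/11)
c = (0, -5/3, 10/7)
Ac = (0, 0, -5/7)
Σ b_i: (-16/9)·1 + (-10/7)·1 + 31/11·1 = -269/693 ≠ 1 ⇒ order 0.

0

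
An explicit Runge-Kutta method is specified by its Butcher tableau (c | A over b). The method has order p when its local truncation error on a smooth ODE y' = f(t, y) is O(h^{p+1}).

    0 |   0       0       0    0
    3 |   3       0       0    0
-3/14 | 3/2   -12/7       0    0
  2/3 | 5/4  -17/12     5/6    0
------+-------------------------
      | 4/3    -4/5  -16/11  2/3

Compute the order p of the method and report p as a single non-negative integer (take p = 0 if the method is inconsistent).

0

b = (4/3, -4/5, -16/11, 2/3)
c = (0, 3, -3/14, 2/3)
Ac = (0, 0, -36/7, -31/7)
Σ b_i: 4/3·1 + (-4/5)·1 + (-16/11)·1 + 2/3·1 = -14/55 ≠ 1 ⇒ order 0.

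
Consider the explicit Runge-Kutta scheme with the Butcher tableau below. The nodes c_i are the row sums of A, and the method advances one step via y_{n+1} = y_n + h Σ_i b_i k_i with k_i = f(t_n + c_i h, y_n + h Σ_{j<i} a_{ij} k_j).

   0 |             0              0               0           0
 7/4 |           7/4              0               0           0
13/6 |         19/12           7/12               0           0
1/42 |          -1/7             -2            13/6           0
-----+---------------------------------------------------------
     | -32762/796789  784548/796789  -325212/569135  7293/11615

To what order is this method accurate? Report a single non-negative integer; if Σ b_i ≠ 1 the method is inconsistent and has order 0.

b = (-32762/796789, 784548/796789, -325212/569135, 7293/11615)
c = (0, 7/4, 13/6, 1/42)
Ac = (0, 0, 49/48, 43/36)
Σ b_i: (-32762/796789)·1 + 784548/796789·1 + (-325212/569135)·1 + 7293/11615·1 = 1 ✓
b·c: 784548/796789·7/4 + (-325212/569135)·13/6 + 7293/11615·1/42 = 1/2 ✓
b·c²: 784548/796789·49/16 + (-325212/569135)·169/36 + 7293/11615·1/1764 = 1/3 ✓
b·Ac: (-325212/569135)·49/48 + 7293/11615·43/36 = 1/6 ✓
b·c³: 784548/796789·343/64 + (-325212/569135)·2197/216 + 7293/11615·1/74088 = -61382155/114737616 ≠ 1/4 ⇒ order 3.
b·(c∘Ac): (-325212/569135)·637/288 + 7293/11615·43/1512 = -182351/146349 ≠ 1/8
b·Ac²: (-325212/569135)·343/192 + 7293/11615·437/108 = 508405/334512 ≠ 1/12
b·A²c: 7293/11615·637/288 = 1548547/1115040 ≠ 1/24

3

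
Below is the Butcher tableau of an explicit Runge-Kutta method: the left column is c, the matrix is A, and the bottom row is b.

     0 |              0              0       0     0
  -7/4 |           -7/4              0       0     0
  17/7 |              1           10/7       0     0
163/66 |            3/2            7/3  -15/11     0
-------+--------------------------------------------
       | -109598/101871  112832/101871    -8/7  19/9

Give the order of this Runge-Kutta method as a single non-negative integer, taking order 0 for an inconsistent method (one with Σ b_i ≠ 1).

2

b = (-109598/101871, 112832/101871, -8/7, 19/9)
c = (0, -7/4, 17/7, 163/66)
Ac = (0, 0, -5/2, -6833/924)
Σ b_i: (-109598/101871)·1 + 112832/101871·1 + (-8/7)·1 + 19/9·1 = 1 ✓
b·c: 112832/101871·(-7/4) + (-8/7)·17/7 + 19/9·163/66 = 1/2 ✓
b·c²: 112832/101871·49/16 + (-8/7)·289/49 + 19/9·26569/4356 = 128122861/13446972 ≠ 1/3 ⇒ order 2.
b·Ac: (-8/7)·(-5/2) + 19/9·(-6833/924) = -106067/8316 ≠ 1/6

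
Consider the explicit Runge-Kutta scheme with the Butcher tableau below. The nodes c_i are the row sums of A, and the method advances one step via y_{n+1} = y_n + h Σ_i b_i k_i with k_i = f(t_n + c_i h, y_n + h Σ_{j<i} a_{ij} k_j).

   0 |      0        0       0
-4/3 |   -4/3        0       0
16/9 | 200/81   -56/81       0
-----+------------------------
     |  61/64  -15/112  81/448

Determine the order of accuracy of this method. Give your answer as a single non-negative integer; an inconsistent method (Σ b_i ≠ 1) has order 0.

3

b = (61/64, -15/112, 81/448)
c = (0, -4/3, 16/9)
Ac = (0, 0, 224/243)
Σ b_i: 61/64·1 + (-15/112)·1 + 81/448·1 = 1 ✓
b·c: (-15/112)·(-4/3) + 81/448·16/9 = 1/2 ✓
b·c²: (-15/112)·16/9 + 81/448·256/81 = 1/3 ✓
b·Ac: 81/448·224/243 = 1/6 ✓; 3 stages ⇒ order 3.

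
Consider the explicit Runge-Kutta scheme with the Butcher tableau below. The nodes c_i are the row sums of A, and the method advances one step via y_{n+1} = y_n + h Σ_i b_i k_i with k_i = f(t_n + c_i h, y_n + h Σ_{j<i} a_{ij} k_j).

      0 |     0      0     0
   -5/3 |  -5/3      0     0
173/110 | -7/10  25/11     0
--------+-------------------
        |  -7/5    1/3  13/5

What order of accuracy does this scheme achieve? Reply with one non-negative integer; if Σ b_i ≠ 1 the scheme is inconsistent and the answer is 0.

b = (-7/5, 1/3, 13/5)
c = (0, -5/3, 173/110)
Ac = (0, 0, -125/33)
Σ b_i: (-7/5)·1 + 1/3·1 + 13/5·1 = 23/15 ≠ 1 ⇒ order 0.

0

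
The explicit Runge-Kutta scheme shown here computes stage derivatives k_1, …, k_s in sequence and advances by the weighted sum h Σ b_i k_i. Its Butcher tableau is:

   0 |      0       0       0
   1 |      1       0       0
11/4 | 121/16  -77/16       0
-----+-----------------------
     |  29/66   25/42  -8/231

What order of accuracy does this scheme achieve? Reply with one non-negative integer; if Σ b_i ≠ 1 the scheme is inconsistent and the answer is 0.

3

b = (29/66, 25/42, -8/231)
c = (0, 1, 11/4)
Ac = (0, 0, -77/16)
Σ b_i: 29/66·1 + 25/42·1 + (-8/231)·1 = 1 ✓
b·c: 25/42·1 + (-8/231)·11/4 = 1/2 ✓
b·c²: 25/42·1 + (-8/231)·121/16 = 1/3 ✓
b·Ac: (-8/231)·(-77/16) = 1/6 ✓; 3 stages ⇒ order 3.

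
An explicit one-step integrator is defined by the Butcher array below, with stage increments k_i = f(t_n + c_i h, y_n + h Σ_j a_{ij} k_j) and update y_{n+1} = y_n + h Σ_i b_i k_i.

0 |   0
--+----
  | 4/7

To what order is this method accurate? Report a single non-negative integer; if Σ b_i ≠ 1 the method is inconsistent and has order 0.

0

b = (4/7)
c = (0)
Σ b_i: 4/7·1 = 4/7 ≠ 1 ⇒ order 0.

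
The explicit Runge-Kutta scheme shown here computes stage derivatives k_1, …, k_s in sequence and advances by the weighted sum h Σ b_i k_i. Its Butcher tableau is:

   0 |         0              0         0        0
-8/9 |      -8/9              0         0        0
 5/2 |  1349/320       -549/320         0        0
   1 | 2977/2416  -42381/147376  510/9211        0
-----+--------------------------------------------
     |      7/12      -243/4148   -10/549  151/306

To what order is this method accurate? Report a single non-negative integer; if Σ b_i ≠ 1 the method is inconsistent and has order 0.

b = (7/12, -243/4148, -10/549, 151/306)
c = (0, -8/9, 5/2, 1)
Ac = (0, 0, 61/40, 119/302)
Σ b_i: 7/12·1 + (-243/4148)·1 + (-10/549)·1 + 151/306·1 = 1 ✓
b·c: (-243/4148)·(-8/9) + (-10/549)·5/2 + 151/306·1 = 1/2 ✓
b·c²: (-243/4148)·64/81 + (-10/549)·25/4 + 151/306·1 = 1/3 ✓
b·Ac: (-10/549)·61/40 + 151/306·119/302 = 1/6 ✓
b·c³: (-243/4148)·(-512/729) + (-10/549)·125/8 + 151/306·1 = 1/4 ✓
b·(c∘Ac): (-10/549)·61/16 + 151/306·119/302 = 1/8 ✓
b·Ac²: (-10/549)·(-61/45) + 151/306·323/2718 = 1/12 ✓
b·A²c: 151/306·51/604 = 1/24 ✓; 4 stages ⇒ order 4.

4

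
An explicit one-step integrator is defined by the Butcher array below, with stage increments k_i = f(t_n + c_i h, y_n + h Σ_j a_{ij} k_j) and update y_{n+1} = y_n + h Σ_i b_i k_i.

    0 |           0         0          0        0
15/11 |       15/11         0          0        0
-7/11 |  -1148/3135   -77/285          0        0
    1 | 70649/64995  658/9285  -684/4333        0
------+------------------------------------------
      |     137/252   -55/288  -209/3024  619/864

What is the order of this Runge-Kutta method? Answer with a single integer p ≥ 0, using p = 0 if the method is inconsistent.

b = (137/252, -55/288, -209/3024, 619/864)
c = (0, 15/11, -7/11, 1)
Ac = (0, 0, -7/19, 122/619)
Σ b_i: 137/252·1 + (-55/288)·1 + (-209/3024)·1 + 619/864·1 = 1 ✓
b·c: (-55/288)·15/11 + (-209/3024)·(-7/11) + 619/864·1 = 1/2 ✓
b·c²: (-55/288)·225/121 + (-209/3024)·49/121 + 619/864·1 = 1/3 ✓
b·Ac: (-209/3024)·(-7/19) + 619/864·122/619 = 1/6 ✓
b·c³: (-55/288)·3375/1331 + (-209/3024)·(-343/1331) + 619/864·1 = 1/4 ✓
b·(c∘Ac): (-209/3024)·49/209 + 619/864·122/619 = 1/8 ✓
b·Ac²: (-209/3024)·(-105/209) + 619/864·42/619 = 1/12 ✓
b·A²c: 619/864·36/619 = 1/24 ✓; 4 stages ⇒ order 4.

4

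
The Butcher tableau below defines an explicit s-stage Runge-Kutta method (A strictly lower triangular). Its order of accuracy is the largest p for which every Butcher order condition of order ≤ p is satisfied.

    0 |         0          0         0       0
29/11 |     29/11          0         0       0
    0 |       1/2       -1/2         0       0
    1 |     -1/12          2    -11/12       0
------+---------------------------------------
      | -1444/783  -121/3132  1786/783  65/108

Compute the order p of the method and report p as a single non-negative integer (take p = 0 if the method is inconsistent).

3

b = (-1444/783, -121/3132, 1786/783, 65/108)
c = (0, 29/11, 0, 1)
Ac = (0, 0, -29/22, 58/11)
Σ b_i: (-1444/783)·1 + (-121/3132)·1 + 1786/783·1 + 65/108·1 = 1 ✓
b·c: (-121/3132)·29/11 + 65/108·1 = 1/2 ✓
b·c²: (-121/3132)·841/121 + 65/108·1 = 1/3 ✓
b·Ac: 1786/783·(-29/22) + 65/108·58/11 = 1/6 ✓
b·c³: (-121/3132)·24389/1331 + 65/108·1 = -7/66 ≠ 1/4 ⇒ order 3.
b·(c∘Ac): 65/108·58/11 = 1885/594 ≠ 1/8
b·Ac²: 1786/783·(-841/242) + 65/108·1682/121 = 29/66 ≠ 1/12
b·A²c: 65/108·29/24 = 1885/2592 ≠ 1/24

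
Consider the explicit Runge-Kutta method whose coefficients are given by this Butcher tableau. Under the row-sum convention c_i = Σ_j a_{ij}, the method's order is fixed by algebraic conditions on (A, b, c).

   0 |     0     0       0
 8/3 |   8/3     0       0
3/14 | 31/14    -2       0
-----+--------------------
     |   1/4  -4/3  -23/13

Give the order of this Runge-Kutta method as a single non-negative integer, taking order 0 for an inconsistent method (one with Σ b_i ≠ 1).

b = (1/4, -4/3, -23/13)
c = (0, 8/3, 3/14)
Ac = (0, 0, -16/3)
Σ b_i: 1/4·1 + (-4/3)·1 + (-23/13)·1 = -445/156 ≠ 1 ⇒ order 0.

0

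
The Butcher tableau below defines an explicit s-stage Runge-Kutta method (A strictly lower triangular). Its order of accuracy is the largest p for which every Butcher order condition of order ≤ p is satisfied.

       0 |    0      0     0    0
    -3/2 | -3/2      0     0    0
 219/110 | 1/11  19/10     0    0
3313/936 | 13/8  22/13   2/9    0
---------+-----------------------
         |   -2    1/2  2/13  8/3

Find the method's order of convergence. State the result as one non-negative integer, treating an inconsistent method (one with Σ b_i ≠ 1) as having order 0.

b = (-2, 1/2, 2/13, 8/3)
c = (0, -3/2, 219/110, 3313/936)
Ac = (0, 0, -57/20, -4496/2145)
Σ b_i: (-2)·1 + 1/2·1 + 2/13·1 + 8/3·1 = 103/78 ≠ 1 ⇒ order 0.

0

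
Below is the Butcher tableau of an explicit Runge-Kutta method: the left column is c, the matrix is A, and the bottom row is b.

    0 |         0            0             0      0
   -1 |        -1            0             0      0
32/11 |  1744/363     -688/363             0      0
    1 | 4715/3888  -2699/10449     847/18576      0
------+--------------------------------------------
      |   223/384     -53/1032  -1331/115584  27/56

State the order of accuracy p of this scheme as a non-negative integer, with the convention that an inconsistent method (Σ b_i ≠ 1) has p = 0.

4

b = (223/384, -53/1032, -1331/115584, 27/56)
c = (0, -1, 32/11, 1)
Ac = (0, 0, 688/363, 95/243)
Σ b_i: 223/384·1 + (-53/1032)·1 + (-1331/115584)·1 + 27/56·1 = 1 ✓
b·c: (-53/1032)·(-1) + (-1331/115584)·32/11 + 27/56·1 = 1/2 ✓
b·c²: (-53/1032)·1 + (-1331/115584)·1024/121 + 27/56·1 = 1/3 ✓
b·Ac: (-1331/115584)·688/363 + 27/56·95/243 = 1/6 ✓
b·c³: (-53/1032)·(-1) + (-1331/115584)·32768/1331 + 27/56·1 = 1/4 ✓
b·(c∘Ac): (-1331/115584)·22016/3993 + 27/56·95/243 = 1/8 ✓
b·Ac²: (-1331/115584)·(-688/363) + 27/56·31/243 = 1/12 ✓
b·A²c: 27/56·7/81 = 1/24 ✓; 4 stages ⇒ order 4.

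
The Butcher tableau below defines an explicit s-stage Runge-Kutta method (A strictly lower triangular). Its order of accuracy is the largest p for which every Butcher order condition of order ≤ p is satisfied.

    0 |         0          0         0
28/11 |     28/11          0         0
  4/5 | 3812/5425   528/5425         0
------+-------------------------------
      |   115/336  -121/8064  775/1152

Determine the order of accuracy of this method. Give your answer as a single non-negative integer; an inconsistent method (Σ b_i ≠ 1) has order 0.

b = (115/336, -121/8064, 775/1152)
c = (0, 28/11, 4/5)
Ac = (0, 0, 192/775)
Σ b_i: 115/336·1 + (-121/8064)·1 + 775/1152·1 = 1 ✓
b·c: (-121/8064)·28/11 + 775/1152·4/5 = 1/2 ✓
b·c²: (-121/8064)·784/121 + 775/1152·16/25 = 1/3 ✓
b·Ac: 775/1152·192/775 = 1/6 ✓; 3 stages ⇒ order 3.

3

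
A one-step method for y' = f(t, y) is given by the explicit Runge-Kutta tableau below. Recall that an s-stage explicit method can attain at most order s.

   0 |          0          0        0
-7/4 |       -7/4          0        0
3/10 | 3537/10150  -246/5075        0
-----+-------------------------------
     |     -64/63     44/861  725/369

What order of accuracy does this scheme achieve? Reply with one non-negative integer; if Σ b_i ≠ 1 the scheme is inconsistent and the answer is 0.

3

b = (-64/63, 44/861, 725/369)
c = (0, -7/4, 3/10)
Ac = (0, 0, 123/1450)
Σ b_i: (-64/63)·1 + 44/861·1 + 725/369·1 = 1 ✓
b·c: 44/861·(-7/4) + 725/369·3/10 = 1/2 ✓
b·c²: 44/861·49/16 + 725/369·9/100 = 1/3 ✓
b·Ac: 725/369·123/1450 = 1/6 ✓; 3 stages ⇒ order 3.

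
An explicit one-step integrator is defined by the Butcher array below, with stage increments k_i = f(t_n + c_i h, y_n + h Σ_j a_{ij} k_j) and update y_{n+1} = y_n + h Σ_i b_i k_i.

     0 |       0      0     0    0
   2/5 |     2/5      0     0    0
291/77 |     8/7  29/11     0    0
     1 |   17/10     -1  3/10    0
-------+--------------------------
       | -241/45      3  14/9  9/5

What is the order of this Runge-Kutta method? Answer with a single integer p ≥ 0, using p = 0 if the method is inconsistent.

b = (-241/45, 3, 14/9, 9/5)
c = (0, 2/5, 291/77, 1)
Ac = (0, 0, 58/55, 113/154)
Σ b_i: (-241/45)·1 + 3·1 + 14/9·1 + 9/5·1 = 1 ✓
b·c: 3·2/5 + 14/9·291/77 + 9/5·1 = 293/33 ≠ 1/2 ⇒ order 1.

1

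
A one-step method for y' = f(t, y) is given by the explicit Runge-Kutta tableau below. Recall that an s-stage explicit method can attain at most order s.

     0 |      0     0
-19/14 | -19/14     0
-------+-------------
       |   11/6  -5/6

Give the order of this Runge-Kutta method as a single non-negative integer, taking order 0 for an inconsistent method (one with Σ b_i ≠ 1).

1

b = (11/6, -5/6)
c = (0, -19/14)
Σ b_i: 11/6·1 + (-5/6)·1 = 1 ✓
b·c: (-5/6)·(-19/14) = 95/84 ≠ 1/2 ⇒ order 1.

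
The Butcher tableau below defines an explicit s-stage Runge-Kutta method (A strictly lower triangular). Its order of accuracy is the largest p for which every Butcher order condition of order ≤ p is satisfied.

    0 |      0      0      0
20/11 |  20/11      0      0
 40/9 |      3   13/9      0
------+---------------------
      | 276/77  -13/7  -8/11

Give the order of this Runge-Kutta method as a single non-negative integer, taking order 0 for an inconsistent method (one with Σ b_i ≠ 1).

1

b = (276/77, -13/7, -8/11)
c = (0, 20/11, 40/9)
Ac = (0, 0, 260/99)
Σ b_i: 276/77·1 + (-13/7)·1 + (-8/11)·1 = 1 ✓
b·c: (-13/7)·20/11 + (-8/11)·40/9 = -4580/693 ≠ 1/2 ⇒ order 1.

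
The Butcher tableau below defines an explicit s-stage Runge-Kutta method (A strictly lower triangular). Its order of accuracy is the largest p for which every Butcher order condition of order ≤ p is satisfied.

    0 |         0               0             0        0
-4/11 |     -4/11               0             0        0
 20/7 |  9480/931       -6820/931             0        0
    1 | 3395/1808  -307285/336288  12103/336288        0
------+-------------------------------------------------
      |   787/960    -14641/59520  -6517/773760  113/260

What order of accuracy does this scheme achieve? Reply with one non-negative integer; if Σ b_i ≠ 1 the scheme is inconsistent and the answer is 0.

b = (787/960, -14641/59520, -6517/773760, 113/260)
c = (0, -4/11, 20/7, 1)
Ac = (0, 0, 2480/931, 295/678)
Σ b_i: 787/960·1 + (-14641/59520)·1 + (-6517/773760)·1 + 113/260·1 = 1 ✓
b·c: (-14641/59520)·(-4/11) + (-6517/773760)·20/7 + 113/260·1 = 1/2 ✓
b·c²: (-14641/59520)·16/121 + (-6517/773760)·400/49 + 113/260·1 = 1/3 ✓
b·Ac: (-6517/773760)·2480/931 + 113/260·295/678 = 1/6 ✓
b·c³: (-14641/59520)·(-64/1331) + (-6517/773760)·8000/343 + 113/260·1 = 1/4 ✓
b·(c∘Ac): (-6517/773760)·49600/6517 + 113/260·295/678 = 1/8 ✓
b·Ac²: (-6517/773760)·(-9920/10241) + 113/260·215/1243 = 1/12 ✓
b·A²c: 113/260·65/678 = 1/24 ✓; 4 stages ⇒ order 4.

4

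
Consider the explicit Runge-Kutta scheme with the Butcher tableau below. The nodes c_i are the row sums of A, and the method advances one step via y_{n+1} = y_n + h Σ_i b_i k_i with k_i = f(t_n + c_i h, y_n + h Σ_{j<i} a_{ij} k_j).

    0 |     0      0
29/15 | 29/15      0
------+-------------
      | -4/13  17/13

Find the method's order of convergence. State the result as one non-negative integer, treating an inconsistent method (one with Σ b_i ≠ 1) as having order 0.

b = (-4/13, 17/13)
c = (0, 29/15)
Σ b_i: (-4/13)·1 + 17/13·1 = 1 ✓
b·c: 17/13·29/15 = 493/195 ≠ 1/2 ⇒ order 1.

1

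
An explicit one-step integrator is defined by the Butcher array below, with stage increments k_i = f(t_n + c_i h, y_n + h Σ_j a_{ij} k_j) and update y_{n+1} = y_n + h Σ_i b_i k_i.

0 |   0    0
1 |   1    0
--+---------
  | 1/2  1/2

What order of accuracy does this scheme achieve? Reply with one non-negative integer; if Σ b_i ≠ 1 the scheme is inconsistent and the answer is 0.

2

b = (1/2, 1/2)
c = (0, 1)
Σ b_i: 1/2·1 + 1/2·1 = 1 ✓
b·c: 1/2·1 = 1/2 ✓; 2 stages ⇒ order 2.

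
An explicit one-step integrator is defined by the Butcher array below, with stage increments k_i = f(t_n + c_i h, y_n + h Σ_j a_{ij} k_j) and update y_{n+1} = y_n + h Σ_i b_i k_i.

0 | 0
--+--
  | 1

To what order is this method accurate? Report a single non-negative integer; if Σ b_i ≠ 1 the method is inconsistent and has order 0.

b = (1)
c = (0)
Σ b_i: 1·1 = 1 ✓; 1 stage ⇒ order 1.

1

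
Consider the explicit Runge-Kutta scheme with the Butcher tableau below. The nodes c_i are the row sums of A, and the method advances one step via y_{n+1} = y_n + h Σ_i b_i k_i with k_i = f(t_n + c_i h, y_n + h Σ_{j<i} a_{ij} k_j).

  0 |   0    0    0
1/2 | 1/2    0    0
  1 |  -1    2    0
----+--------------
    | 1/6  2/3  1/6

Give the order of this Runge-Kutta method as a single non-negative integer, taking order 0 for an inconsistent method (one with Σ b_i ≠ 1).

b = (1/6, 2/3, 1/6)
c = (0, 1/2, 1)
Ac = (0, 0, 1)
Σ b_i: 1/6·1 + 2/3·1 + 1/6·1 = 1 ✓
b·c: 2/3·1/2 + 1/6·1 = 1/2 ✓
b·c²: 2/3·1/4 + 1/6·1 = 1/3 ✓
b·Ac: 1/6·1 = 1/6 ✓; 3 stages ⇒ order 3.

3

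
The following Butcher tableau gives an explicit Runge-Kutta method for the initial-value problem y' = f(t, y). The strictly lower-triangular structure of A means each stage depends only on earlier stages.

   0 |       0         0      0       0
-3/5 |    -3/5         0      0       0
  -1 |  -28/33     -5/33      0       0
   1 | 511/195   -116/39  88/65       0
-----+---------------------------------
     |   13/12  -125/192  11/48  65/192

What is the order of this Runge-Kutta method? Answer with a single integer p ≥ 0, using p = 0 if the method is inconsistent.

4

b = (13/12, -125/192, 11/48, 65/192)
c = (0, -3/5, -1, 1)
Ac = (0, 0, 1/11, 28/65)
Σ b_i: 13/12·1 + (-125/192)·1 + 11/48·1 + 65/192·1 = 1 ✓
b·c: (-125/192)·(-3/5) + 11/48·(-1) + 65/192·1 = 1/2 ✓
b·c²: (-125/192)·9/25 + 11/48·1 + 65/192·1 = 1/3 ✓
b·Ac: 11/48·1/11 + 65/192·28/65 = 1/6 ✓
b·c³: (-125/192)·(-27/125) + 11/48·(-1) + 65/192·1 = 1/4 ✓
b·(c∘Ac): 11/48·(-1/11) + 65/192·28/65 = 1/8 ✓
b·Ac²: 11/48·(-3/55) + 65/192·92/325 = 1/12 ✓
b·A²c: 65/192·8/65 = 1/24 ✓; 4 stages ⇒ order 4.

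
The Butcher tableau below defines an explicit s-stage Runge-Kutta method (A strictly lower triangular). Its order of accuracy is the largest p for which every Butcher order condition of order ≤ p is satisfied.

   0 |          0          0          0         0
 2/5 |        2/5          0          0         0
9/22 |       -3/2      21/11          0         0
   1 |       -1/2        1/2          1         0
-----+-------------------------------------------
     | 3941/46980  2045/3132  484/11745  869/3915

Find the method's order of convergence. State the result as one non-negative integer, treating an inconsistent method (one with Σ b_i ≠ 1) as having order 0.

b = (3941/46980, 2045/3132, 484/11745, 869/3915)
c = (0, 2/5, 9/22, 1)
Ac = (0, 0, 42/55, 67/110)
Σ b_i: 3941/46980·1 + 2045/3132·1 + 484/11745·1 + 869/3915·1 = 1 ✓
b·c: 2045/3132·2/5 + 484/11745·9/22 + 869/3915·1 = 1/2 ✓
b·c²: 2045/3132·4/25 + 484/11745·81/484 + 869/3915·1 = 1/3 ✓
b·Ac: 484/11745·42/55 + 869/3915·67/110 = 1/6 ✓
b·c³: 2045/3132·8/125 + 484/11745·729/10648 + 869/3915·1 = 38267/143550 ≠ 1/4 ⇒ order 3.
b·(c∘Ac): 484/11745·189/605 + 869/3915·67/110 = 5797/39150 ≠ 1/8
b·Ac²: 484/11745·84/275 + 869/3915·2993/12100 = 2153/31900 ≠ 1/12
b·A²c: 869/3915·42/55 = 1106/6525 ≠ 1/24

3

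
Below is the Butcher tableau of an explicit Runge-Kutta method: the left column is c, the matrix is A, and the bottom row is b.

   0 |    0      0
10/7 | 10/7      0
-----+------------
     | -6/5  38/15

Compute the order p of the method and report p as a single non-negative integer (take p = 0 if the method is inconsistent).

b = (-6/5, 38/15)
c = (0, 10/7)
Σ b_i: (-6/5)·1 + 38/15·1 = 4/3 ≠ 1 ⇒ order 0.

0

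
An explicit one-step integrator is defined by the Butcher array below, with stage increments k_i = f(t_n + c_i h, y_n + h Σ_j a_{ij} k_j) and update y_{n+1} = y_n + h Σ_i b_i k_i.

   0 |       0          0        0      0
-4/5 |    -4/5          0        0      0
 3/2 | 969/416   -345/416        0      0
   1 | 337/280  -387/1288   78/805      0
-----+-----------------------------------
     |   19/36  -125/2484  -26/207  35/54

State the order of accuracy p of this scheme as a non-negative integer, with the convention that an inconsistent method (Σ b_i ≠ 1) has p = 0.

4

b = (19/36, -125/2484, -26/207, 35/54)
c = (0, -4/5, 3/2, 1)
Ac = (0, 0, 69/104, 27/70)
Σ b_i: 19/36·1 + (-125/2484)·1 + (-26/207)·1 + 35/54·1 = 1 ✓
b·c: (-125/2484)·(-4/5) + (-26/207)·3/2 + 35/54·1 = 1/2 ✓
b·c²: (-125/2484)·16/25 + (-26/207)·9/4 + 35/54·1 = 1/3 ✓
b·Ac: (-26/207)·69/104 + 35/54·27/70 = 1/6 ✓
b·c³: (-125/2484)·(-64/125) + (-26/207)·27/8 + 35/54·1 = 1/4 ✓
b·(c∘Ac): (-26/207)·207/208 + 35/54·27/70 = 1/8 ✓
b·Ac²: (-26/207)·(-69/130) + 35/54·9/350 = 1/12 ✓
b·A²c: 35/54·9/140 = 1/24 ✓; 4 stages ⇒ order 4.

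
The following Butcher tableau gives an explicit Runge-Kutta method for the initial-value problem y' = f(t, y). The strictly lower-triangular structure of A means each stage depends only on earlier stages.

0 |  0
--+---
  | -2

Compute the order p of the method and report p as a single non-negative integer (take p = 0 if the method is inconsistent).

b = (-2)
c = (0)
Σ b_i: (-2)·1 = -2 ≠ 1 ⇒ order 0.

0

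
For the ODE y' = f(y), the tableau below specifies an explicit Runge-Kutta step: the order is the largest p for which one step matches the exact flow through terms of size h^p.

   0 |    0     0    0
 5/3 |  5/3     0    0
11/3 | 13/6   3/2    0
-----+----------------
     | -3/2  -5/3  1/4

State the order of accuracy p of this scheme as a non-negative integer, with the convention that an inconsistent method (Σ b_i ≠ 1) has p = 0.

0

b = (-3/2, -5/3, 1/4)
c = (0, 5/3, 11/3)
Ac = (0, 0, 5/2)
Σ b_i: (-3/2)·1 + (-5/3)·1 + 1/4·1 = -35/12 ≠ 1 ⇒ order 0.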